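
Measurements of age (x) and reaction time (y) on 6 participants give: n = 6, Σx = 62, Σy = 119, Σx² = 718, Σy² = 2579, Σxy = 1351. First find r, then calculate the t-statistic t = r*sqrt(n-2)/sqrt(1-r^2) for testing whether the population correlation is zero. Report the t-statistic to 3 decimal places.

5.172

S_xy = nΣxy − ΣxΣy = 6·1351 − 62·119 = 8106 − 7378 = 728
S_xx = nΣx² − (Σx)² = 6·718 − 62² = 4308 − 3844 = 464
S_yy = nΣy² − (Σy)² = 6·2579 − 119² = 15474 − 14161 = 1313
r = S_xy / √(S_xx·S_yy) = 728 / √(464·1313) = 728 / √609232 = 728 / 780.5332 = 0.9327
t = r·√(n−2)/√(1−r²) = 0.9327·√4 / √(1−0.869929) = 1.865400 / 0.360654 = 5.172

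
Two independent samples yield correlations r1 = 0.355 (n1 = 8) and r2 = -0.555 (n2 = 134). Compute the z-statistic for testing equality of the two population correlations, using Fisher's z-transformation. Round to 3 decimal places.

2.187

Fisher z-transforms: z1 = atanh(0.355) = 0.371153, z2 = atanh(-0.555) = -0.625578; difference d = 0.996731
Var(d) = 1/5 + 1/131 = 0.2000000 + 0.0076336 = 0.2076336
z = d/√Var(d) = 0.996731 / √0.2076336 = 0.996731 / 0.455668 = 2.187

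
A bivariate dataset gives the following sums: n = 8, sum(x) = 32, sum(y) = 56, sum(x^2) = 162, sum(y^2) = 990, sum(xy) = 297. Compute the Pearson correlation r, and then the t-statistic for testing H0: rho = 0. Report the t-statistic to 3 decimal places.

S_xy = nΣxy − ΣxΣy = 8·297 − 32·56 = 2376 − 1792 = 584
S_xx = nΣx² − (Σx)² = 8·162 − 32² = 1296 − 1024 = 272
S_yy = nΣy² − (Σy)² = 8·990 − 56² = 7920 − 3136 = 4784
r = S_xy / √(S_xx·S_yy) = 584 / √(272·4784) = 584 / √1301248 = 584 / 1140.7226 = 0.5120
t = r·√(n−2)/√(1−r²) = 0.5120·√6 / √(1−0.262144) = 1.254139 / 0.858985 = 1.460

1.460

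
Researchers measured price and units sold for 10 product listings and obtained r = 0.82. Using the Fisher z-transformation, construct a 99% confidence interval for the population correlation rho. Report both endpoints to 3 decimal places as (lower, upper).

z_r = atanh(0.82) = 1.156817;  SE = 1/√(n−3) = 1/√7 = 0.377964
z-limits: 1.156817 ± 2.576·0.377964 = 1.156817 ± 0.973635 = [0.183182, 2.130452]
ρ-limits: (tanh 0.183182, tanh 2.130452) = (0.181, 0.972)

(0.181, 0.972)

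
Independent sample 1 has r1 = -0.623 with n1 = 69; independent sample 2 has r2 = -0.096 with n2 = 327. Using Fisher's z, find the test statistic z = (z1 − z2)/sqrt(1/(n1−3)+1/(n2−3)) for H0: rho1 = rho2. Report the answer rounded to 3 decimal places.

z1 = atanh(-0.623) = -0.729893,  z2 = atanh(-0.096) = -0.096297
SE = √(1/(n1−3) + 1/(n2−3)) = √(1/66 + 1/324) = √(0.0151515 + 0.0030864) = √0.0182379 = 0.135048
z = (z1 − z2)/SE = (-0.729893 − (-0.096297)) / 0.135048 = -0.633596 / 0.135048 = -4.692

-4.692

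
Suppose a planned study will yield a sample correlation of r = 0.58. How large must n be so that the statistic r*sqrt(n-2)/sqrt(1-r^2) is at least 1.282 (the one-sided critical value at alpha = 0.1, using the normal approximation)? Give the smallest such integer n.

6

r√(n−2)/√(1−r²) ≥ 1.282  ⇔  n−2 ≥ (1.282)²·(1−r²)/r²
(1−r²)/r² = (1−0.3364)/0.3364 = 1.9727
n ≥ 2 + 1.643524·1.9727 = 2 + 3.2422 = 5.2422
⌈5.2422⌉ = 6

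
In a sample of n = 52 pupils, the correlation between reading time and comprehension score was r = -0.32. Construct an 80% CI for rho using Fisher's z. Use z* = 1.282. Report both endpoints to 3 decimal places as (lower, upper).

(-0.474, -0.147)

Fisher z: z_r = atanh(r) = ½·ln((1+(-0.32))/(1−(-0.32))) = -0.331647
SE(z) = 1/√(n−3) = 1/√49 = 0.142857
80% ⇒ z* = 1.282; margin = 1.282·0.142857 = 0.183143
CI on z-scale: (-0.514790, -0.148504)
Back-transform: tanh(-0.514790) = -0.473669, tanh(-0.148504) = -0.147422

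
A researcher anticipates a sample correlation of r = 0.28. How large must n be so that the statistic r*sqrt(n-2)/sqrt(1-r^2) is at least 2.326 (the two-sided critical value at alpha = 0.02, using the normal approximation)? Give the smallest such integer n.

66

Need r·√(n−2)/√(1−r²) ≥ 2.326
√(n−2) ≥ 2.326·√(1−0.0784) / 0.28 = 2.326·0.960000 / 0.28 = 7.9749
n−2 ≥ 63.5990  ⇒  n ≥ 65.5990
Smallest integer n = 66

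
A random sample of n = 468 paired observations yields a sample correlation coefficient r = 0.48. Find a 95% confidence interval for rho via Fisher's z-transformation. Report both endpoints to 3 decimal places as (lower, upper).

Fisher z: z_r = atanh(r) = ½·ln((1+0.48)/(1−0.48)) = 0.522984
SE(z) = 1/√(n−3) = 1/√465 = 0.046374
95% ⇒ z* = 1.960; margin = 1.960·0.046374 = 0.090893
CI on z-scale: (0.432091, 0.613877)
Back-transform: tanh(0.432091) = 0.407067, tanh(0.613877) = 0.546850

(0.407, 0.547)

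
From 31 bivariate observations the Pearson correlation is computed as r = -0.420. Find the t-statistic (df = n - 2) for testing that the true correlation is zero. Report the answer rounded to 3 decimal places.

1 − r² = 1 − 0.176400 = 0.823600;  √(1−r²) = 0.907524
√(n−2) = √29 = 5.385165
t = r·√(n−2)/√(1−r²) = -0.420 · 5.385165 / 0.907524 = -2.492

-2.492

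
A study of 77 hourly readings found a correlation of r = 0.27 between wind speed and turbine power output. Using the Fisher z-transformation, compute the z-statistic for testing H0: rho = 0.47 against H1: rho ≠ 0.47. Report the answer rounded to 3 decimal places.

-2.006

Fisher z: atanh(0.27) = 0.276864, atanh(0.47) = 0.510070
z = (z_r − z_0)·√(n−3) = (0.276864 − 0.510070)·√74 = -0.233206 · 8.602325 = -2.006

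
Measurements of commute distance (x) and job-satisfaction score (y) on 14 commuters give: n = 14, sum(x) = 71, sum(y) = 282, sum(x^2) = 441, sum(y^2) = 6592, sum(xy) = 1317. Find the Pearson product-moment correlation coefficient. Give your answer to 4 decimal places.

-0.4165

S_xy = nΣxy − ΣxΣy = 14·1317 − 71·282 = 18438 − 20022 = -1584
S_xx = nΣx² − (Σx)² = 14·441 − 71² = 6174 − 5041 = 1133
S_yy = nΣy² − (Σy)² = 14·6592 − 282² = 92288 − 79524 = 12764
r = S_xy / √(S_xx·S_yy) = -1584 / √(1133·12764) = -1584 / √14461612 = -1584 / 3802.8426 = -0.4165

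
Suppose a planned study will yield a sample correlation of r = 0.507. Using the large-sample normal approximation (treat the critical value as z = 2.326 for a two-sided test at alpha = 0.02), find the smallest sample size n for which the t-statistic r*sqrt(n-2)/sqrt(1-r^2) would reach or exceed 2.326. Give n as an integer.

18

r√(n−2)/√(1−r²) ≥ 2.326  ⇔  n−2 ≥ (2.326)²·(1−r²)/r²
(1−r²)/r² = (1−0.257049)/0.257049 = 2.8903
n ≥ 2 + 5.410276·2.8903 = 2 + 15.6373 = 17.6373
⌈17.6373⌉ = 18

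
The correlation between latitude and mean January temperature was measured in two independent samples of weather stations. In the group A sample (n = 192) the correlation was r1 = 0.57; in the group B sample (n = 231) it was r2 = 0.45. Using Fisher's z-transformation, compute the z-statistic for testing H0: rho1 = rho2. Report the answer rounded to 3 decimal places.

1.655

z1 = atanh(0.57) = 0.647523,  z2 = atanh(0.45) = 0.484700
SE = √(1/(n1−3) + 1/(n2−3)) = √(1/189 + 1/228) = √(0.0052910 + 0.0043860) = √0.0096770 = 0.098372
z = (z1 − z2)/SE = (0.647523 − 0.484700) / 0.098372 = 0.162823 / 0.098372 = 1.655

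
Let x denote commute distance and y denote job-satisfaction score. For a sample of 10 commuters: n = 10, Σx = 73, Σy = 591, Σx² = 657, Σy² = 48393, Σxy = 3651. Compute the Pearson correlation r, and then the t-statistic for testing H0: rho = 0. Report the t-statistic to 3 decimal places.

Numerator: nΣxy − (Σx)(Σy) = 10·3651 − (73)(591) = -6633
Denominator: √[(nΣx²−(Σx)²)(nΣy²−(Σy)²)]
  nΣx²−(Σx)² = 10·657 − 5329 = 1241;  nΣy²−(Σy)² = 10·48393 − 349281 = 134649
  √(1241·134649) = √167099409 = 12926.6937
r = -6633 / 12926.6937 = -0.5131
t = r·√(n−2)/√(1−r²) = -0.5131·√8 / √(1−0.263272) = -1.451266 / 0.858329 = -1.691

-1.691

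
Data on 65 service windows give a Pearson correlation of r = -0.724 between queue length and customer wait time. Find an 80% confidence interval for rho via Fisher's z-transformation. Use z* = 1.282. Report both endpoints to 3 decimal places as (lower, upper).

Fisher z: z_r = atanh(r) = ½·ln((1+(-0.724))/(1−(-0.724))) = -0.916001
SE(z) = 1/√(n−3) = 1/√62 = 0.127000
80% ⇒ z* = 1.282; margin = 1.282·0.127000 = 0.162814
CI on z-scale: (-1.078815, -0.753187)
Back-transform: tanh(-1.078815) = -0.792759, tanh(-0.753187) = -0.637046

(-0.793, -0.637)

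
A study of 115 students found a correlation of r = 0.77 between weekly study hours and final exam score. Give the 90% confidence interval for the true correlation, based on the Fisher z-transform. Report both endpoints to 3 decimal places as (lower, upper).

(0.699, 0.826)

z_r = atanh(0.77) = 1.020328;  SE = 1/√(n−3) = 1/√112 = 0.094491
z-limits: 1.020328 ± 1.645·0.094491 = 1.020328 ± 0.155438 = [0.864890, 1.175766]
ρ-limits: (tanh 0.864890, tanh 1.175766) = (0.699, 0.826)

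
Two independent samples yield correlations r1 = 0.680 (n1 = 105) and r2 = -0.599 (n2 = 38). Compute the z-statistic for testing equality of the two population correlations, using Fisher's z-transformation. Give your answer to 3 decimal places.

7.763

z1 = atanh(0.680) = 0.829114,  z2 = atanh(-0.599) = -0.691586
SE = √(1/(n1−3) + 1/(n2−3)) = √(1/102 + 1/35) = √(0.0098039 + 0.0285714) = √0.0383753 = 0.195896
z = (z1 − z2)/SE = (0.829114 − (-0.691586)) / 0.195896 = 1.520700 / 0.195896 = 7.763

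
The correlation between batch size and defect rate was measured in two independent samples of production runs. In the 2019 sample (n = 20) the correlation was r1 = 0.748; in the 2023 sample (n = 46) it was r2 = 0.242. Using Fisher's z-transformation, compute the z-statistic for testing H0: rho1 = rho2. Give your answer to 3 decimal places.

2.518

Fisher z-transforms: z1 = atanh(0.748) = 0.968399, z2 = atanh(0.242) = 0.246897; difference d = 0.721502
Var(d) = 1/17 + 1/43 = 0.0588235 + 0.0232558 = 0.0820793
z = d/√Var(d) = 0.721502 / √0.0820793 = 0.721502 / 0.286495 = 2.518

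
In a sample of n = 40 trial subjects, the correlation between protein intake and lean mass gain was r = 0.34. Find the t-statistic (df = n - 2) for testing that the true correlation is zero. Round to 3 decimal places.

1 − r² = 1 − 0.1156 = 0.8844;  √(1−r²) = 0.940425
√(n−2) = √38 = 6.164414
t = r·√(n−2)/√(1−r²) = 0.34 · 6.164414 / 0.940425 = 2.229

2.229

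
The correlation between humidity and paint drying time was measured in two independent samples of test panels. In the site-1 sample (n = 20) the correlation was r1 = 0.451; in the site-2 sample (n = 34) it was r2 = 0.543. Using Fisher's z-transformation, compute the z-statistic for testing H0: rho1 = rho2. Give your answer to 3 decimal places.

z1 = atanh(0.451) = 0.485955,  z2 = atanh(0.543) = 0.608400
SE = √(1/(n1−3) + 1/(n2−3)) = √(1/17 + 1/31) = √(0.0588235 + 0.0322581) = √0.0910816 = 0.301797
z = (z1 − z2)/SE = (0.485955 − 0.608400) / 0.301797 = -0.122445 / 0.301797 = -0.406

-0.406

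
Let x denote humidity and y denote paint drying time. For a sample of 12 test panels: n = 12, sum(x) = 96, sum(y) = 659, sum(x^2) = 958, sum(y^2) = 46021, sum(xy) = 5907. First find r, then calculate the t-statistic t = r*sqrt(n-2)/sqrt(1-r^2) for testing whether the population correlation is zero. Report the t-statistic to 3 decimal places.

S_xy = nΣxy − ΣxΣy = 12·5907 − 96·659 = 70884 − 63264 = 7620
S_xx = nΣx² − (Σx)² = 12·958 − 96² = 11496 − 9216 = 2280
S_yy = nΣy² − (Σy)² = 12·46021 − 659² = 552252 − 434281 = 117971
r = S_xy / √(S_xx·S_yy) = 7620 / √(2280·117971) = 7620 / √268973880 = 7620 / 16400.4232 = 0.4646
t = r·√(n−2)/√(1−r²) = 0.4646·√10 / √(1−0.215853) = 1.469194 / 0.885521 = 1.659

1.659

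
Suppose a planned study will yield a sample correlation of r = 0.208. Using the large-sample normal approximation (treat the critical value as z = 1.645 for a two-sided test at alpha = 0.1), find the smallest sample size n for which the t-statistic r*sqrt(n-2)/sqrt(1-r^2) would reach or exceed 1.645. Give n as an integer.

Need r·√(n−2)/√(1−r²) ≥ 1.645
√(n−2) ≥ 1.645·√(1−0.043264) / 0.208 = 1.645·0.978129 / 0.208 = 7.7357
n−2 ≥ 59.8411  ⇒  n ≥ 61.8411
Smallest integer n = 62

62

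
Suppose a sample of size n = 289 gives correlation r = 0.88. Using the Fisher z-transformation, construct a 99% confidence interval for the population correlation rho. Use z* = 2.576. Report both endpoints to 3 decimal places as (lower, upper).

(0.841, 0.910)

Fisher z: z_r = atanh(r) = ½·ln((1+0.88)/(1−0.88)) = 1.375768
SE(z) = 1/√(n−3) = 1/√286 = 0.059131
99% ⇒ z* = 2.576; margin = 2.576·0.059131 = 0.152321
CI on z-scale: (1.223447, 1.528089)
Back-transform: tanh(1.223447) = 0.840668, tanh(1.528089) = 0.910097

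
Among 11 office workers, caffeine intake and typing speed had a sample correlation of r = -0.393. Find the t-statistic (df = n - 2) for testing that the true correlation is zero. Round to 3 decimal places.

-1.282

t = r·√(n−2) / √(1−r²) with r = -0.393, n = 11
  = -0.393·√9 / √(1 − 0.154449)
  = -0.393·3.000000 / 0.919538
  = -1.179000 / 0.919538 = -1.282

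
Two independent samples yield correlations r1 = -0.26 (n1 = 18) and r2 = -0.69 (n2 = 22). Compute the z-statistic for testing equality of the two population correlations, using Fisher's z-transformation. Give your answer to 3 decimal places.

1.685

Fisher z-transforms: z1 = atanh(-0.26) = -0.266108, z2 = atanh(-0.69) = -0.847956; difference d = 0.581848
Var(d) = 1/15 + 1/19 = 0.0666667 + 0.0526316 = 0.1192983
z = d/√Var(d) = 0.581848 / √0.1192983 = 0.581848 / 0.345396 = 1.685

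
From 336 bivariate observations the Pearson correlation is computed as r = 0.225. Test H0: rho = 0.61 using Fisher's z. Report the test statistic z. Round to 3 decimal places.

Fisher z: atanh(0.225) = 0.228917, atanh(0.61) = 0.708921
z = (z_r − z_0)·√(n−3) = (0.228917 − 0.708921)·√333 = -0.480004 · 18.248288 = -8.759

-8.759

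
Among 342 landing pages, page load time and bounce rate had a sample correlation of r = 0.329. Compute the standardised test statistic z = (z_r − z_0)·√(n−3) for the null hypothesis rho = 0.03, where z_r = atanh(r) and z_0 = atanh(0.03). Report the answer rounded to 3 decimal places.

z_r = atanh(0.329) = 0.341706,  z_0 = atanh(0.03) = 0.030009
SE = 1/√(n−3) = 1/√339 = 0.054313
z = (z_r − z_0)/SE = (0.341706 − 0.030009) / 0.054313 = 0.311697 / 0.054313 = 5.739

5.739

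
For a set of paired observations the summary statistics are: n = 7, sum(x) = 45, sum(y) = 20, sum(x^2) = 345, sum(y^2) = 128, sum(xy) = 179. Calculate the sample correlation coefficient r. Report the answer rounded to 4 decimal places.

0.8026

S_xy = nΣxy − ΣxΣy = 7·179 − 45·20 = 1253 − 900 = 353
S_xx = nΣx² − (Σx)² = 7·345 − 45² = 2415 − 2025 = 390
S_yy = nΣy² − (Σy)² = 7·128 − 20² = 896 − 400 = 496
r = S_xy / √(S_xx·S_yy) = 353 / √(390·496) = 353 / √193440 = 353 / 439.8181 = 0.8026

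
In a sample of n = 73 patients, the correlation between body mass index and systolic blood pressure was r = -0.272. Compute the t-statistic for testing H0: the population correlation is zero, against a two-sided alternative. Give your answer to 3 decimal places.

t = r·√(n−2) / √(1−r²) with r = -0.272, n = 73
  = -0.272·√71 / √(1 − 0.073984)
  = -0.272·8.426150 / 0.962297
  = -2.291913 / 0.962297 = -2.382

-2.382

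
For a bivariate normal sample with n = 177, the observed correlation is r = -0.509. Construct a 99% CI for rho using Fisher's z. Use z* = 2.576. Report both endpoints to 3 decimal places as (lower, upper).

z_r = atanh(-0.509) = -0.561379;  SE = 1/√(n−3) = 1/√174 = 0.075810
z-limits: -0.561379 ± 2.576·0.075810 = -0.561379 ± 0.195287 = [-0.756666, -0.366092]
ρ-limits: (tanh -0.756666, tanh -0.366092) = (-0.639, -0.351)

(-0.639, -0.351)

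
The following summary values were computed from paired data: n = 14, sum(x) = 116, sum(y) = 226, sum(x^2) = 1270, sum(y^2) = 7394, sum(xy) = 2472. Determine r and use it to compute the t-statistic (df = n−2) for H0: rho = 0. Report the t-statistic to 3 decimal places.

2.325

S_xy = nΣxy − ΣxΣy = 14·2472 − 116·226 = 34608 − 26216 = 8392
S_xx = nΣx² − (Σx)² = 14·1270 − 116² = 17780 − 13456 = 4324
S_yy = nΣy² − (Σy)² = 14·7394 − 226² = 103516 − 51076 = 52440
r = S_xy / √(S_xx·S_yy) = 8392 / √(4324·52440) = 8392 / √226750560 = 8392 / 15058.2389 = 0.5573
t = r·√(n−2)/√(1−r²) = 0.5573·√12 / √(1−0.310583) = 1.930544 / 0.830311 = 2.325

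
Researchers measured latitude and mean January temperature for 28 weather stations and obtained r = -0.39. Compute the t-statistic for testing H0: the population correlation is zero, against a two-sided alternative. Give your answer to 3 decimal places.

-2.160

1 − r² = 1 − 0.1521 = 0.8479;  √(1−r²) = 0.920815
√(n−2) = √26 = 5.099020
t = r·√(n−2)/√(1−r²) = -0.39 · 5.099020 / 0.920815 = -2.160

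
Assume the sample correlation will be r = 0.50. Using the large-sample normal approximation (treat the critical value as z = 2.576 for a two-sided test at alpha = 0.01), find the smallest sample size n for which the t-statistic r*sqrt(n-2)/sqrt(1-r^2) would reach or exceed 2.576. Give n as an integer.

22

Need r·√(n−2)/√(1−r²) ≥ 2.576
√(n−2) ≥ 2.576·√(1−0.2500) / 0.50 = 2.576·0.866025 / 0.50 = 4.4618
n−2 ≥ 19.9077  ⇒  n ≥ 21.9077
Smallest integer n = 22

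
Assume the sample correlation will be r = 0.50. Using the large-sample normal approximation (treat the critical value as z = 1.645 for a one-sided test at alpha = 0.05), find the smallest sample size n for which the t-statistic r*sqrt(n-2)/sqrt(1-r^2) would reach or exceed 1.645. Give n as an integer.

11

r√(n−2)/√(1−r²) ≥ 1.645  ⇔  n−2 ≥ (1.645)²·(1−r²)/r²
(1−r²)/r² = (1−0.2500)/0.2500 = 3.0000
n ≥ 2 + 2.706025·3.0000 = 2 + 8.1181 = 10.1181
⌈10.1181⌉ = 11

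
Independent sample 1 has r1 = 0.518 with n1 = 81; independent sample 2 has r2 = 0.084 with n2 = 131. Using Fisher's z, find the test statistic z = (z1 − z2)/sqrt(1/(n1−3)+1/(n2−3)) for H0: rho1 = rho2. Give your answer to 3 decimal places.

3.407

z1 = atanh(0.518) = 0.573602,  z2 = atanh(0.084) = 0.084198
SE = √(1/(n1−3) + 1/(n2−3)) = √(1/78 + 1/128) = √(0.0128205 + 0.0078125) = √0.0206330 = 0.143642
z = (z1 − z2)/SE = (0.573602 − 0.084198) / 0.143642 = 0.489404 / 0.143642 = 3.407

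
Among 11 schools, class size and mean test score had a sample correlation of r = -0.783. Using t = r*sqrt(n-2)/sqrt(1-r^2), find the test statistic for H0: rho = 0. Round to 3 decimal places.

-3.776

1 − r² = 1 − 0.613089 = 0.386911;  √(1−r²) = 0.622022
√(n−2) = √9 = 3.000000
t = r·√(n−2)/√(1−r²) = -0.783 · 3.000000 / 0.622022 = -3.776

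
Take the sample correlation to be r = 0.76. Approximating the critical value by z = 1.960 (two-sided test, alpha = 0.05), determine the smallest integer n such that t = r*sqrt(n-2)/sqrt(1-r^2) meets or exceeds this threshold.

r√(n−2)/√(1−r²) ≥ 1.960  ⇔  n−2 ≥ (1.960)²·(1−r²)/r²
(1−r²)/r² = (1−0.5776)/0.5776 = 0.7313
n ≥ 2 + 3.8416·0.7313 = 2 + 2.8094 = 4.8094
⌈4.8094⌉ = 5

5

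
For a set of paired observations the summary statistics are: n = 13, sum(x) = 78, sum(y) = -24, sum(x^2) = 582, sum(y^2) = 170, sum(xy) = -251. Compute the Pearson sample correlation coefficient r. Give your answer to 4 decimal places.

-0.8939

Numerator: nΣxy − (Σx)(Σy) = 13·(-251) − (78)(-24) = -1391
Denominator: √[(nΣx²−(Σx)²)(nΣy²−(Σy)²)]
  nΣx²−(Σx)² = 13·582 − 6084 = 1482;  nΣy²−(Σy)² = 13·170 − 576 = 1634
  √(1482·1634) = √2421588 = 1556.1452
r = -1391 / 1556.1452 = -0.8939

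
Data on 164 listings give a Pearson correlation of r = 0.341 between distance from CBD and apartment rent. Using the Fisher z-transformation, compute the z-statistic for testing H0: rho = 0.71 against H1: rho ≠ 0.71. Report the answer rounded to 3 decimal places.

-6.750

z_r = atanh(0.341) = 0.355224,  z_0 = atanh(0.71) = 0.887184
SE = 1/√(n−3) = 1/√161 = 0.078811
z = (z_r − z_0)/SE = (0.355224 − 0.887184) / 0.078811 = -0.531960 / 0.078811 = -6.750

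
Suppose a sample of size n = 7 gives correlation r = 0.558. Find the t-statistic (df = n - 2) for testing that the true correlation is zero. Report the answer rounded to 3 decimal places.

1 − r² = 1 − 0.311364 = 0.688636;  √(1−r²) = 0.829841
√(n−2) = √5 = 2.236068
t = r·√(n−2)/√(1−r²) = 0.558 · 2.236068 / 0.829841 = 1.504

1.504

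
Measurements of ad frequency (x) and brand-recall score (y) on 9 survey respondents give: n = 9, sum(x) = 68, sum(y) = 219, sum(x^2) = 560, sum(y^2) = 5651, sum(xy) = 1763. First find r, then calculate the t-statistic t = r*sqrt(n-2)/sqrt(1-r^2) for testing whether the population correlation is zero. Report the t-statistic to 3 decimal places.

Numerator: nΣxy − (Σx)(Σy) = 9·1763 − (68)(219) = 975
Denominator: √[(nΣx²−(Σx)²)(nΣy²−(Σy)²)]
  nΣx²−(Σx)² = 9·560 − 4624 = 416;  nΣy²−(Σy)² = 9·5651 − 47961 = 2898
  √(416·2898) = √1205568 = 1097.9836
r = 975 / 1097.9836 = 0.8880
t = r·√(n−2)/√(1−r²) = 0.8880·√7 / √(1−0.788544) = 2.349427 / 0.459843 = 5.109

5.109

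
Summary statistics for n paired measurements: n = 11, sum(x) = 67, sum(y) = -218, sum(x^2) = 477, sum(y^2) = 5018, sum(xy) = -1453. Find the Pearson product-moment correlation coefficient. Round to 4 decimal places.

S_xy = nΣxy − ΣxΣy = 11·(-1453) − 67·(-218) = -15983 − (-14606) = -1377
S_xx = nΣx² − (Σx)² = 11·477 − 67² = 5247 − 4489 = 758
S_yy = nΣy² − (Σy)² = 11·5018 − (-218)² = 55198 − 47524 = 7674
r = S_xy / √(S_xx·S_yy) = -1377 / √(758·7674) = -1377 / √5816892 = -1377 / 2411.8234 = -0.5709

-0.5709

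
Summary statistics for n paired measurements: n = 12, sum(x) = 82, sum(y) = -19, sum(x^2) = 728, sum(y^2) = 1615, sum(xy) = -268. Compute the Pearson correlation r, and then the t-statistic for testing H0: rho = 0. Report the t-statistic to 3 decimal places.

-0.880

Numerator: nΣxy − (Σx)(Σy) = 12·(-268) − (82)(-19) = -1658
Denominator: √[(nΣx²−(Σx)²)(nΣy²−(Σy)²)]
  nΣx²−(Σx)² = 12·728 − 6724 = 2012;  nΣy²−(Σy)² = 12·1615 − 361 = 19019
  √(2012·19019) = √38266228 = 6185.9703
r = -1658 / 6185.9703 = -0.2680
t = r·√(n−2)/√(1−r²) = -0.2680·√10 / √(1−0.071824) = -0.847490 / 0.963419 = -0.880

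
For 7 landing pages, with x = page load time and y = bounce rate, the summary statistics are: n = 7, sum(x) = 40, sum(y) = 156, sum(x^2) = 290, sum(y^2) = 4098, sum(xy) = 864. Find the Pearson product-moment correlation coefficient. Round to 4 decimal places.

Numerator: nΣxy − (Σx)(Σy) = 7·864 − (40)(156) = -192
Denominator: √[(nΣx²−(Σx)²)(nΣy²−(Σy)²)]
  nΣx²−(Σx)² = 7·290 − 1600 = 430;  nΣy²−(Σy)² = 7·4098 − 24336 = 4350
  √(430·4350) = √1870500 = 1367.6622
r = -192 / 1367.6622 = -0.1404

-0.1404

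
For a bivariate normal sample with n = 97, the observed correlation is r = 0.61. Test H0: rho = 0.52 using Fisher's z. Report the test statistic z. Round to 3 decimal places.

1.285

z_r = atanh(0.61) = 0.708921,  z_0 = atanh(0.52) = 0.576340
SE = 1/√(n−3) = 1/√94 = 0.103142
z = (z_r − z_0)/SE = (0.708921 − 0.576340) / 0.103142 = 0.132581 / 0.103142 = 1.285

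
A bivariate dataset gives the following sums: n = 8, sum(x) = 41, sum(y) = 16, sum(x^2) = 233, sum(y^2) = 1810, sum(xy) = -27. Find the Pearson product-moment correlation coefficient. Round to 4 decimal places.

-0.5405

Numerator: nΣxy − (Σx)(Σy) = 8·(-27) − (41)(16) = -872
Denominator: √[(nΣx²−(Σx)²)(nΣy²−(Σy)²)]
  nΣx²−(Σx)² = 8·233 − 1681 = 183;  nΣy²−(Σy)² = 8·1810 − 256 = 14224
  √(183·14224) = √2602992 = 1613.3791
r = -872 / 1613.3791 = -0.5405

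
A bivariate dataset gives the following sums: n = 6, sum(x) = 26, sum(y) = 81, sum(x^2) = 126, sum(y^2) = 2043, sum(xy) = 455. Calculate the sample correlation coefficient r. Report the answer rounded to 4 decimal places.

S_xy = nΣxy − ΣxΣy = 6·455 − 26·81 = 2730 − 2106 = 624
S_xx = nΣx² − (Σx)² = 6·126 − 26² = 756 − 676 = 80
S_yy = nΣy² − (Σy)² = 6·2043 − 81² = 12258 − 6561 = 5697
r = S_xy / √(S_xx·S_yy) = 624 / √(80·5697) = 624 / √455760 = 624 / 675.1000 = 0.9243

0.9243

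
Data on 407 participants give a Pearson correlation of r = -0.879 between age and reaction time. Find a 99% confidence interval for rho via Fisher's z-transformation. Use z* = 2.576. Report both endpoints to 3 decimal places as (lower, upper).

(-0.905, -0.846)

Fisher z: z_r = atanh(r) = ½·ln((1+(-0.879))/(1−(-0.879))) = -1.371352
SE(z) = 1/√(n−3) = 1/√404 = 0.049752
99% ⇒ z* = 2.576; margin = 2.576·0.049752 = 0.128161
CI on z-scale: (-1.499513, -1.243191)
Back-transform: tanh(-1.499513) = -0.905060, tanh(-1.243191) = -0.846363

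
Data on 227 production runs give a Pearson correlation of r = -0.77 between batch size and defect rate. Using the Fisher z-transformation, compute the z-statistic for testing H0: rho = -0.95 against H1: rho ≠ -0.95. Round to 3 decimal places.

Fisher z: atanh(-0.77) = -1.020328, atanh(-0.95) = -1.831781
z = (z_r − z_0)·√(n−3) = (-1.020328 − (-1.831781))·√224 = 0.811453 · 14.966630 = 12.145

12.145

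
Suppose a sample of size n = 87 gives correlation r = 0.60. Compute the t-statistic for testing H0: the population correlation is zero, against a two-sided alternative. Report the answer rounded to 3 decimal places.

1 − r² = 1 − 0.3600 = 0.6400;  √(1−r²) = 0.800000
√(n−2) = √85 = 9.219544
t = r·√(n−2)/√(1−r²) = 0.60 · 9.219544 / 0.800000 = 6.915

6.915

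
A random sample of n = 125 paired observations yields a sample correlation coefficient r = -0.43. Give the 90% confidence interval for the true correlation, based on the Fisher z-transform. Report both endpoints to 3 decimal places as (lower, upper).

(-0.543, -0.301)

z_r = atanh(-0.43) = -0.459897;  SE = 1/√(n−3) = 1/√122 = 0.090536
z-limits: -0.459897 ± 1.645·0.090536 = -0.459897 ± 0.148932 = [-0.608829, -0.310965]
ρ-limits: (tanh -0.608829, tanh -0.310965) = (-0.543, -0.301)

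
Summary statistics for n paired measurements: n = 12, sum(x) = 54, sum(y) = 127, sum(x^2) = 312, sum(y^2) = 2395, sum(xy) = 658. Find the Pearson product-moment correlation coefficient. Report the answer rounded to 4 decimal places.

0.3212

S_xy = nΣxy − ΣxΣy = 12·658 − 54·127 = 7896 − 6858 = 1038
S_xx = nΣx² − (Σx)² = 12·312 − 54² = 3744 − 2916 = 828
S_yy = nΣy² − (Σy)² = 12·2395 − 127² = 28740 − 16129 = 12611
r = S_xy / √(S_xx·S_yy) = 1038 / √(828·12611) = 1038 / √10441908 = 1038 / 3231.3941 = 0.3212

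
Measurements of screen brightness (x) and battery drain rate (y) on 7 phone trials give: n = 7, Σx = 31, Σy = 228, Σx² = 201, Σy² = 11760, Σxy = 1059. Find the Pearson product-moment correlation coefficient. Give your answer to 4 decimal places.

Numerator: nΣxy − (Σx)(Σy) = 7·1059 − (31)(228) = 345
Denominator: √[(nΣx²−(Σx)²)(nΣy²−(Σy)²)]
  nΣx²−(Σx)² = 7·201 − 961 = 446;  nΣy²−(Σy)² = 7·11760 − 51984 = 30336
  √(446·30336) = √13529856 = 3678.2953
r = 345 / 3678.2953 = 0.0938

0.0938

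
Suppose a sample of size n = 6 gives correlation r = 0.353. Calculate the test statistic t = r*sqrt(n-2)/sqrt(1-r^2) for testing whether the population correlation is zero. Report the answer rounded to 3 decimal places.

0.755

1 − r² = 1 − 0.124609 = 0.875391;  √(1−r²) = 0.935623
√(n−2) = √4 = 2.000000
t = r·√(n−2)/√(1−r²) = 0.353 · 2.000000 / 0.935623 = 0.755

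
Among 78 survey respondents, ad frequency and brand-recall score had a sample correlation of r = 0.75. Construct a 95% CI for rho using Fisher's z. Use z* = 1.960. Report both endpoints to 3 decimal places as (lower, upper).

(0.633, 0.833)

Fisher z: z_r = atanh(r) = ½·ln((1+0.75)/(1−0.75)) = 0.972955
SE(z) = 1/√(n−3) = 1/√75 = 0.115470
95% ⇒ z* = 1.960; margin = 1.960·0.115470 = 0.226321
CI on z-scale: (0.746634, 1.199276)
Back-transform: tanh(0.746634) = 0.633137, tanh(1.199276) = 0.833434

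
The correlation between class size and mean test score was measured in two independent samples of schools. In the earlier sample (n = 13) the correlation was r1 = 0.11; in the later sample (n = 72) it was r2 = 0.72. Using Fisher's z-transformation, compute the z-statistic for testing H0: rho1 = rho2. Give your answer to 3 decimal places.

Fisher z-transforms: z1 = atanh(0.11) = 0.110447, z2 = atanh(0.72) = 0.907645; difference d = -0.797198
Var(d) = 1/10 + 1/69 = 0.1000000 + 0.0144928 = 0.1144928
z = d/√Var(d) = -0.797198 / √0.1144928 = -0.797198 / 0.338368 = -2.356

-2.356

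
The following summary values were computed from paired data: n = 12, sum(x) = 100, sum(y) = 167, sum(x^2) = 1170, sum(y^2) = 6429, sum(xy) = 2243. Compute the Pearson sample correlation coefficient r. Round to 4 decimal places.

S_xy = nΣxy − ΣxΣy = 12·2243 − 100·167 = 26916 − 16700 = 10216
S_xx = nΣx² − (Σx)² = 12·1170 − 100² = 14040 − 10000 = 4040
S_yy = nΣy² − (Σy)² = 12·6429 − 167² = 77148 − 27889 = 49259
r = S_xy / √(S_xx·S_yy) = 10216 / √(4040·49259) = 10216 / √199006360 = 10216 / 14106.9614 = 0.7242

0.7242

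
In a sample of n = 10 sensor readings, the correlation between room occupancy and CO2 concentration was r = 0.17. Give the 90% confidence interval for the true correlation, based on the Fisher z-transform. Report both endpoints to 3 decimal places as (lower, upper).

(-0.422, 0.660)

Fisher z: z_r = atanh(r) = ½·ln((1+0.17)/(1−0.17)) = 0.171667
SE(z) = 1/√(n−3) = 1/√7 = 0.377964
90% ⇒ z* = 1.645; margin = 1.645·0.377964 = 0.621751
CI on z-scale: (-0.450084, 0.793418)
Back-transform: tanh(-0.450084) = -0.421968, tanh(0.793418) = 0.660341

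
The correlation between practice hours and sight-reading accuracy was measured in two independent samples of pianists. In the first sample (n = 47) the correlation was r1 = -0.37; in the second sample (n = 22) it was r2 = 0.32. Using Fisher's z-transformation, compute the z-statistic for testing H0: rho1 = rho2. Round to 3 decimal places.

-2.623

Fisher z-transforms: z1 = atanh(-0.37) = -0.388423, z2 = atanh(0.32) = 0.331647; difference d = -0.720070
Var(d) = 1/44 + 1/19 = 0.0227273 + 0.0526316 = 0.0753589
z = d/√Var(d) = -0.720070 / √0.0753589 = -0.720070 / 0.274516 = -2.623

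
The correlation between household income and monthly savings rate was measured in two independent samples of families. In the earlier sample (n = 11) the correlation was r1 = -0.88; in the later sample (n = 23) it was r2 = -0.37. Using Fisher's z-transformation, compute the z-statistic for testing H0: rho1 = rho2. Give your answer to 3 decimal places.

-2.360

z1 = atanh(-0.88) = -1.375768,  z2 = atanh(-0.37) = -0.388423
SE = √(1/(n1−3) + 1/(n2−3)) = √(1/8 + 1/20) = √(0.1250000 + 0.0500000) = √0.1750000 = 0.418330
z = (z1 − z2)/SE = (-1.375768 − (-0.388423)) / 0.418330 = -0.987345 / 0.418330 = -2.360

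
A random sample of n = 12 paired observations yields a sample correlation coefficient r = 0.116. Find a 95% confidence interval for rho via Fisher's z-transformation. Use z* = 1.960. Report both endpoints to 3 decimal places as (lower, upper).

(-0.491, 0.647)

Fisher z: z_r = atanh(r) = ½·ln((1+0.116)/(1−0.116)) = 0.116525
SE(z) = 1/√(n−3) = 1/√9 = 0.333333
95% ⇒ z* = 1.960; margin = 1.960·0.333333 = 0.653333
CI on z-scale: (-0.536808, 0.769858)
Back-transform: tanh(-0.536808) = -0.490568, tanh(0.769858) = 0.646847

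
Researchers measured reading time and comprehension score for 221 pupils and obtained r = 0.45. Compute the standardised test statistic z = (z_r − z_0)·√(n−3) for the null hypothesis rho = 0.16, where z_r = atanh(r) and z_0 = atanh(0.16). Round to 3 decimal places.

Fisher z: atanh(0.45) = 0.484700, atanh(0.16) = 0.161387
z = (z_r − z_0)·√(n−3) = (0.484700 − 0.161387)·√218 = 0.323313 · 14.764823 = 4.774

4.774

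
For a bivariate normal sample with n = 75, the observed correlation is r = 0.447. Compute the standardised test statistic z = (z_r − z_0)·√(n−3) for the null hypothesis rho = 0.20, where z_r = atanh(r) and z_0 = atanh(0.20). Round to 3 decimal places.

Fisher z: atanh(0.447) = 0.480945, atanh(0.20) = 0.202733
z = (z_r − z_0)·√(n−3) = (0.480945 − 0.202733)·√72 = 0.278212 · 8.485281 = 2.361

2.361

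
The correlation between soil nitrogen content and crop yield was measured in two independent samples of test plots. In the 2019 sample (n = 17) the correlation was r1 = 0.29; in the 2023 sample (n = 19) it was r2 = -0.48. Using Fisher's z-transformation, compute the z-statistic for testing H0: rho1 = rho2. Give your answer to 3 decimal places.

Fisher z-transforms: z1 = atanh(0.29) = 0.298566, z2 = atanh(-0.48) = -0.522984; difference d = 0.821550
Var(d) = 1/14 + 1/16 = 0.0714286 + 0.0625000 = 0.1339286
z = d/√Var(d) = 0.821550 / √0.1339286 = 0.821550 / 0.365963 = 2.245

2.245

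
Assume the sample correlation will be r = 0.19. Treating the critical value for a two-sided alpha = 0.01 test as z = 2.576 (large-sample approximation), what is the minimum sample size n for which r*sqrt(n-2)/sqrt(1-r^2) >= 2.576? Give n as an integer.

Need r·√(n−2)/√(1−r²) ≥ 2.576
√(n−2) ≥ 2.576·√(1−0.0361) / 0.19 = 2.576·0.981784 / 0.19 = 13.3109
n−2 ≥ 177.1801  ⇒  n ≥ 179.1801
Smallest integer n = 180

180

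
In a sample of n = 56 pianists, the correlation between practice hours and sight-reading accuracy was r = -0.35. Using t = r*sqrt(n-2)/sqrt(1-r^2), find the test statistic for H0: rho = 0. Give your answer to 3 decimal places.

t = r·√(n−2) / √(1−r²) with r = -0.35, n = 56
  = -0.35·√54 / √(1 − 0.1225)
  = -0.35·7.348469 / 0.936750
  = -2.571964 / 0.936750 = -2.746

-2.746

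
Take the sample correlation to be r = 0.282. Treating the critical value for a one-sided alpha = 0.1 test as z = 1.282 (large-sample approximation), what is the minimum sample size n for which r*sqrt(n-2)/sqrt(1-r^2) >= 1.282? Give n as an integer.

22

r√(n−2)/√(1−r²) ≥ 1.282  ⇔  n−2 ≥ (1.282)²·(1−r²)/r²
(1−r²)/r² = (1−0.079524)/0.079524 = 11.5748
n ≥ 2 + 1.643524·11.5748 = 2 + 19.0235 = 21.0235
⌈21.0235⌉ = 22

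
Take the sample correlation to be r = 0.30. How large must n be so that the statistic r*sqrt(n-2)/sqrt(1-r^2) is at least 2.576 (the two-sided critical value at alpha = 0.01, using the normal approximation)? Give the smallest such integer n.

70

Need r·√(n−2)/√(1−r²) ≥ 2.576
√(n−2) ≥ 2.576·√(1−0.0900) / 0.30 = 2.576·0.953939 / 0.30 = 8.1912
n−2 ≥ 67.0958  ⇒  n ≥ 69.0958
Smallest integer n = 70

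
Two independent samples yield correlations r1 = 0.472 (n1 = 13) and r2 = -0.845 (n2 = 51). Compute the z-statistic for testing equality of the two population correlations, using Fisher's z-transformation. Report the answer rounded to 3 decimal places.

5.037

z1 = atanh(0.472) = 0.512641,  z2 = atanh(-0.845) = -1.238405
SE = √(1/(n1−3) + 1/(n2−3)) = √(1/10 + 1/48) = √(0.1000000 + 0.0208333) = √0.1208333 = 0.347611
z = (z1 − z2)/SE = (0.512641 − (-1.238405)) / 0.347611 = 1.751046 / 0.347611 = 5.037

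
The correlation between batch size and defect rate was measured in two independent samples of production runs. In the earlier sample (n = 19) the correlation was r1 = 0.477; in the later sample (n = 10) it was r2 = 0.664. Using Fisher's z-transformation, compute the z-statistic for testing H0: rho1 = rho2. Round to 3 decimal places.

-0.620

Fisher z-transforms: z1 = atanh(0.477) = 0.519093, z2 = atanh(0.664) = 0.799934; difference d = -0.280841
Var(d) = 1/16 + 1/7 = 0.0625000 + 0.1428571 = 0.2053571
z = d/√Var(d) = -0.280841 / √0.2053571 = -0.280841 / 0.453163 = -0.620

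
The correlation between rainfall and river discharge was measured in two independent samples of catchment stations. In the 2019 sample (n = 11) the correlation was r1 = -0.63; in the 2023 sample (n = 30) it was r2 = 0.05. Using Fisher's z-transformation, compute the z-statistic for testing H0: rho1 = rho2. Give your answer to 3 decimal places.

-1.966

Fisher z-transforms: z1 = atanh(-0.63) = -0.741416, z2 = atanh(0.05) = 0.050042; difference d = -0.791458
Var(d) = 1/8 + 1/27 = 0.1250000 + 0.0370370 = 0.1620370
z = d/√Var(d) = -0.791458 / √0.1620370 = -0.791458 / 0.402538 = -1.966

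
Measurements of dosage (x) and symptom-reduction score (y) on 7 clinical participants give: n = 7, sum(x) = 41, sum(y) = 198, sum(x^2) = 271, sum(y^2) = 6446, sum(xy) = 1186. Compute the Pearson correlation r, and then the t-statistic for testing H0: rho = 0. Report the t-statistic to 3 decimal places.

0.369

S_xy = nΣxy − ΣxΣy = 7·1186 − 41·198 = 8302 − 8118 = 184
S_xx = nΣx² − (Σx)² = 7·271 − 41² = 1897 − 1681 = 216
S_yy = nΣy² − (Σy)² = 7·6446 − 198² = 45122 − 39204 = 5918
r = S_xy / √(S_xx·S_yy) = 184 / √(216·5918) = 184 / √1278288 = 184 / 1130.6140 = 0.1627
t = r·√(n−2)/√(1−r²) = 0.1627·√5 / √(1−0.026471) = 0.363808 / 0.986676 = 0.369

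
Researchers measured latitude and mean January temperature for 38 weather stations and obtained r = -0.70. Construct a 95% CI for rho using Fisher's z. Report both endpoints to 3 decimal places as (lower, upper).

(-0.833, -0.490)

Fisher z: z_r = atanh(r) = ½·ln((1+(-0.70))/(1−(-0.70))) = -0.867301
SE(z) = 1/√(n−3) = 1/√35 = 0.169031
95% ⇒ z* = 1.960; margin = 1.960·0.169031 = 0.331301
CI on z-scale: (-1.198602, -0.536000)
Back-transform: tanh(-1.198602) = -0.833228, tanh(-0.536000) = -0.489954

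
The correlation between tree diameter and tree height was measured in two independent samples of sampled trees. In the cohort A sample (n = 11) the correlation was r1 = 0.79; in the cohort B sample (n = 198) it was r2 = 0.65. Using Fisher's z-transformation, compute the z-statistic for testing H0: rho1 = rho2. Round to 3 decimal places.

0.821

z1 = atanh(0.79) = 1.071432,  z2 = atanh(0.65) = 0.775299
SE = √(1/(n1−3) + 1/(n2−3)) = √(1/8 + 1/195) = √(0.1250000 + 0.0051282) = √0.1301282 = 0.360733
z = (z1 − z2)/SE = (1.071432 − 0.775299) / 0.360733 = 0.296133 / 0.360733 = 0.821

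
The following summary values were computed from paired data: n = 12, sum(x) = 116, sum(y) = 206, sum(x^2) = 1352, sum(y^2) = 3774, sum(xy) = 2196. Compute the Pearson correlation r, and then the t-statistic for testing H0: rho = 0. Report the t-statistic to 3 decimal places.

Numerator: nΣxy − (Σx)(Σy) = 12·2196 − (116)(206) = 2456
Denominator: √[(nΣx²−(Σx)²)(nΣy²−(Σy)²)]
  nΣx²−(Σx)² = 12·1352 − 13456 = 2768;  nΣy²−(Σy)² = 12·3774 − 42436 = 2852
  √(2768·2852) = √7894336 = 2809.6861
r = 2456 / 2809.6861 = 0.8741
t = r·√(n−2)/√(1−r²) = 0.8741·√10 / √(1−0.764051) = 2.764147 / 0.485746 = 5.691

5.691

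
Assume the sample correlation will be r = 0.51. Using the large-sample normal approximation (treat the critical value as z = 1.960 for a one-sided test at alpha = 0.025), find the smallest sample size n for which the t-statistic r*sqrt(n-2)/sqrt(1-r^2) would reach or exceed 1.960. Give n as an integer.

13

Need r·√(n−2)/√(1−r²) ≥ 1.960
√(n−2) ≥ 1.960·√(1−0.2601) / 0.51 = 1.960·0.860174 / 0.51 = 3.3058
n−2 ≥ 10.9283  ⇒  n ≥ 12.9283
Smallest integer n = 13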